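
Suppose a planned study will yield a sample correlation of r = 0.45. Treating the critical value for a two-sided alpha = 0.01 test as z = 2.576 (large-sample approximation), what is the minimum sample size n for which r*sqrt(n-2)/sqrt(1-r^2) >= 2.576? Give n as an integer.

29

Need r·√(n−2)/√(1−r²) ≥ 2.576
√(n−2) ≥ 2.576·√(1−0.2025) / 0.45 = 2.576·0.893029 / 0.45 = 5.1121
n−2 ≥ 26.1336  ⇒  n ≥ 28.1336
Smallest integer n = 29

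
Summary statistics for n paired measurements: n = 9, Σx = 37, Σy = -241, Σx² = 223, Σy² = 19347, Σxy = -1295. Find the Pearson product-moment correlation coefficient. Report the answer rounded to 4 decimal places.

-0.3182

Numerator: nΣxy − (Σx)(Σy) = 9·(-1295) − (37)(-241) = -2738
Denominator: √[(nΣx²−(Σx)²)(nΣy²−(Σy)²)]
  nΣx²−(Σx)² = 9·223 − 1369 = 638;  nΣy²−(Σy)² = 9·19347 − 58081 = 116042
  √(638·116042) = √74034796 = 8604.3475
r = -2738 / 8604.3475 = -0.3182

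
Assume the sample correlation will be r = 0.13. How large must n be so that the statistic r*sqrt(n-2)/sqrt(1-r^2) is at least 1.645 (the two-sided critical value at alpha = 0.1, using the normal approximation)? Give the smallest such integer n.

160

r√(n−2)/√(1−r²) ≥ 1.645  ⇔  n−2 ≥ (1.645)²·(1−r²)/r²
(1−r²)/r² = (1−0.0169)/0.0169 = 58.1716
n ≥ 2 + 2.706025·58.1716 = 2 + 157.4138 = 159.4138
⌈159.4138⌉ = 160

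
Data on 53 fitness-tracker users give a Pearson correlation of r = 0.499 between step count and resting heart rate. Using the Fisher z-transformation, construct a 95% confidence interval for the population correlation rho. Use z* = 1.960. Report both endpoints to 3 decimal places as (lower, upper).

Fisher z: z_r = atanh(r) = ½·ln((1+0.499)/(1−0.499)) = 0.547974
SE(z) = 1/√(n−3) = 1/√50 = 0.141421
95% ⇒ z* = 1.960; margin = 1.960·0.141421 = 0.277185
CI on z-scale: (0.270789, 0.825159)
Back-transform: tanh(0.270789) = 0.264359, tanh(0.825159) = 0.677868

(0.264, 0.678)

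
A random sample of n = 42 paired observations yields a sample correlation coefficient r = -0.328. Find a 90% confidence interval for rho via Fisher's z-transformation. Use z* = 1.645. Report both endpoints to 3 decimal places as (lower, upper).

(-0.540, -0.077)

Fisher z: z_r = atanh(r) = ½·ln((1+(-0.328))/(1−(-0.328))) = -0.340585
SE(z) = 1/√(n−3) = 1/√39 = 0.160128
90% ⇒ z* = 1.645; margin = 1.645·0.160128 = 0.263411
CI on z-scale: (-0.603996, -0.077174)
Back-transform: tanh(-0.603996) = -0.539887, tanh(-0.077174) = -0.077021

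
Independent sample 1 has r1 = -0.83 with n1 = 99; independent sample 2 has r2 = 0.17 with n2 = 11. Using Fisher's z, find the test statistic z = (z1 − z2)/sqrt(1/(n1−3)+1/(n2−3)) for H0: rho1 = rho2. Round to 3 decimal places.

z1 = atanh(-0.83) = -1.188136,  z2 = atanh(0.17) = 0.171667
SE = √(1/(n1−3) + 1/(n2−3)) = √(1/96 + 1/8) = √(0.0104167 + 0.1250000) = √0.1354167 = 0.367990
z = (z1 − z2)/SE = (-1.188136 − 0.171667) / 0.367990 = -1.359803 / 0.367990 = -3.695

-3.695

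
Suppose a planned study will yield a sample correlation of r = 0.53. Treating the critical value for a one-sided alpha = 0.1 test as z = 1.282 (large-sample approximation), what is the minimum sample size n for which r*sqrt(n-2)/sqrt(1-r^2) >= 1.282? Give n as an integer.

r√(n−2)/√(1−r²) ≥ 1.282  ⇔  n−2 ≥ (1.282)²·(1−r²)/r²
(1−r²)/r² = (1−0.2809)/0.2809 = 2.5600
n ≥ 2 + 1.643524·2.5600 = 2 + 4.2074 = 6.2074
⌈6.2074⌉ = 7

7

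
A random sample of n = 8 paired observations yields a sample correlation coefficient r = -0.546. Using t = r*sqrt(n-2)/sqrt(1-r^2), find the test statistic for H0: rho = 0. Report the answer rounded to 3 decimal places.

1 − r² = 1 − 0.298116 = 0.701884;  √(1−r²) = 0.837785
√(n−2) = √6 = 2.449490
t = r·√(n−2)/√(1−r²) = -0.546 · 2.449490 / 0.837785 = -1.596

-1.596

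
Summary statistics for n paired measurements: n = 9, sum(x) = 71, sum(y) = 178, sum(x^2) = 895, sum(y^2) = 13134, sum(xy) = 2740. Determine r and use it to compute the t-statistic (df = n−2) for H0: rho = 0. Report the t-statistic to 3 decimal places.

S_xy = nΣxy − ΣxΣy = 9·2740 − 71·178 = 24660 − 12638 = 12022
S_xx = nΣx² − (Σx)² = 9·895 − 71² = 8055 − 5041 = 3014
S_yy = nΣy² − (Σy)² = 9·13134 − 178² = 118206 − 31684 = 86522
r = S_xy / √(S_xx·S_yy) = 12022 / √(3014·86522) = 12022 / √260777308 = 12022 / 16148.6008 = 0.7445
t = r·√(n−2)/√(1−r²) = 0.7445·√7 / √(1−0.554280) = 1.969762 / 0.667623 = 2.950

2.950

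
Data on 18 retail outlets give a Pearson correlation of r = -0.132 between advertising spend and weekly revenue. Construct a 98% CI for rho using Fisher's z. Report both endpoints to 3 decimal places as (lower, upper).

z_r = atanh(-0.132) = -0.132775;  SE = 1/√(n−3) = 1/√15 = 0.258199
z-limits: -0.132775 ± 2.326·0.258199 = -0.132775 ± 0.600571 = [-0.733346, 0.467796]
ρ-limits: (tanh -0.733346, tanh 0.467796) = (-0.625, 0.436)

(-0.625, 0.436)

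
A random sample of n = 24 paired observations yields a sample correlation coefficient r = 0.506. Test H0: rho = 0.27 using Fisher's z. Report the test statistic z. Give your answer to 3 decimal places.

Fisher z: atanh(0.506) = 0.557338, atanh(0.27) = 0.276864
z = (z_r − z_0)·√(n−3) = (0.557338 − 0.276864)·√21 = 0.280474 · 4.582576 = 1.285

1.285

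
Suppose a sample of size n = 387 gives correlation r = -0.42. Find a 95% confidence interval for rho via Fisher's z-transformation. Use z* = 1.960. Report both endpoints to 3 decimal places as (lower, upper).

(-0.499, -0.334)

Fisher z: z_r = atanh(r) = ½·ln((1+(-0.42))/(1−(-0.42))) = -0.447692
SE(z) = 1/√(n−3) = 1/√384 = 0.051031
95% ⇒ z* = 1.960; margin = 1.960·0.051031 = 0.100021
CI on z-scale: (-0.547713, -0.347671)
Back-transform: tanh(-0.547713) = -0.498804, tanh(-0.347671) = -0.334308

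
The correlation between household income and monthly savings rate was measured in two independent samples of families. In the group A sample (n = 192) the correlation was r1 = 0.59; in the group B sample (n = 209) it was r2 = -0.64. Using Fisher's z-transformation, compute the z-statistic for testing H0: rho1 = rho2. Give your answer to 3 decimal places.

Fisher z-transforms: z1 = atanh(0.59) = 0.677666, z2 = atanh(-0.64) = -0.758174; difference d = 1.435840
Var(d) = 1/189 + 1/206 = 0.0052910 + 0.0048544 = 0.0101454
z = d/√Var(d) = 1.435840 / √0.0101454 = 1.435840 / 0.100724 = 14.255

14.255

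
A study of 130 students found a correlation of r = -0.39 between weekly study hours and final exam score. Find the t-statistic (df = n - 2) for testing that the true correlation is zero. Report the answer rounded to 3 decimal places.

-4.792

1 − r² = 1 − 0.1521 = 0.8479;  √(1−r²) = 0.920815
√(n−2) = √128 = 11.313708
t = r·√(n−2)/√(1−r²) = -0.39 · 11.313708 / 0.920815 = -4.792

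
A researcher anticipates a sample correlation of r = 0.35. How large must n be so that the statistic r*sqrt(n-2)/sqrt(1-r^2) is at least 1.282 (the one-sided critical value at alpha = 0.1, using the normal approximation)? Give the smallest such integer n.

14

r√(n−2)/√(1−r²) ≥ 1.282  ⇔  n−2 ≥ (1.282)²·(1−r²)/r²
(1−r²)/r² = (1−0.1225)/0.1225 = 7.1633
n ≥ 2 + 1.643524·7.1633 = 2 + 11.7731 = 13.7731
⌈13.7731⌉ = 14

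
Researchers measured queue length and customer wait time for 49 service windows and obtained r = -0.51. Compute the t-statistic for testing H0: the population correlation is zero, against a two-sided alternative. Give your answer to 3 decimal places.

t = r·√(n−2) / √(1−r²) with r = -0.51, n = 49
  = -0.51·√47 / √(1 − 0.2601)
  = -0.51·6.855655 / 0.860174
  = -3.496384 / 0.860174 = -4.065

-4.065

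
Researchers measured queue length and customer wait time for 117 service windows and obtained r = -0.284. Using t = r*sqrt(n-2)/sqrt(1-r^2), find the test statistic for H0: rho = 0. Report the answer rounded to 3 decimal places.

-3.176

t = r·√(n−2) / √(1−r²) with r = -0.284, n = 117
  = -0.284·√115 / √(1 − 0.080656)
  = -0.284·10.723805 / 0.958824
  = -3.045561 / 0.958824 = -3.176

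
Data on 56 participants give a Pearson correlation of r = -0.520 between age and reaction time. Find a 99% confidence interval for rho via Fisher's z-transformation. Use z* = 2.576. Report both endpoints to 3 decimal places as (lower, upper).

z_r = atanh(-0.520) = -0.576340;  SE = 1/√(n−3) = 1/√53 = 0.137361
z-limits: -0.576340 ± 2.576·0.137361 = -0.576340 ± 0.353842 = [-0.930182, -0.222498]
ρ-limits: (tanh -0.930182, tanh -0.222498) = (-0.731, -0.219)

(-0.731, -0.219)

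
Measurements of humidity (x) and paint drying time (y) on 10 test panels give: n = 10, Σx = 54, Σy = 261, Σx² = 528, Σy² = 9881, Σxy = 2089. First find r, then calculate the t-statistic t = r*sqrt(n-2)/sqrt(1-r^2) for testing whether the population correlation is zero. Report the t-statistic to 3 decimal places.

3.744

Numerator: nΣxy − (Σx)(Σy) = 10·2089 − (54)(261) = 6796
Denominator: √[(nΣx²−(Σx)²)(nΣy²−(Σy)²)]
  nΣx²−(Σx)² = 10·528 − 2916 = 2364;  nΣy²−(Σy)² = 10·9881 − 68121 = 30689
  √(2364·30689) = √72548796 = 8517.5581
r = 6796 / 8517.5581 = 0.7979
t = r·√(n−2)/√(1−r²) = 0.7979·√8 / √(1−0.636644) = 2.256802 / 0.602790 = 3.744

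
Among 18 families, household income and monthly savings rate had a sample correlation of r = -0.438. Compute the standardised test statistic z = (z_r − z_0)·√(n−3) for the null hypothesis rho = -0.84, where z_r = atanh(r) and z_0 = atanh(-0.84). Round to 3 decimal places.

Fisher z: atanh(-0.438) = -0.469753, atanh(-0.84) = -1.221174
z = (z_r − z_0)·√(n−3) = (-0.469753 − (-1.221174))·√15 = 0.751421 · 3.872983 = 2.910

2.910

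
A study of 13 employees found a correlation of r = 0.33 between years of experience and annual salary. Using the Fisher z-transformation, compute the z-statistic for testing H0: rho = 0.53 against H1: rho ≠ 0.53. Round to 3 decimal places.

-0.782

z_r = atanh(0.33) = 0.342828,  z_0 = atanh(0.53) = 0.590145
SE = 1/√(n−3) = 1/√10 = 0.316228
z = (z_r − z_0)/SE = (0.342828 − 0.590145) / 0.316228 = -0.247317 / 0.316228 = -0.782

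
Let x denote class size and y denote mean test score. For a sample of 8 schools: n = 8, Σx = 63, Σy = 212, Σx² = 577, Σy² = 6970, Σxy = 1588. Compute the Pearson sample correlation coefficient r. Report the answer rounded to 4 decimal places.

Numerator: nΣxy − (Σx)(Σy) = 8·1588 − (63)(212) = -652
Denominator: √[(nΣx²−(Σx)²)(nΣy²−(Σy)²)]
  nΣx²−(Σx)² = 8·577 − 3969 = 647;  nΣy²−(Σy)² = 8·6970 − 44944 = 10816
  √(647·10816) = √6997952 = 2645.3642
r = -652 / 2645.3642 = -0.2465

-0.2465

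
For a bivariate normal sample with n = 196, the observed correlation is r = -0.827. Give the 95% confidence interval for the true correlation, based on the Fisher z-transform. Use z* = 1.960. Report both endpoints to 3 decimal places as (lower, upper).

Fisher z: z_r = atanh(r) = ½·ln((1+(-0.827))/(1−(-0.827))) = -1.178569
SE(z) = 1/√(n−3) = 1/√193 = 0.071982
95% ⇒ z* = 1.960; margin = 1.960·0.071982 = 0.141085
CI on z-scale: (-1.319654, -1.037484)
Back-transform: tanh(-1.319654) = -0.866698, tanh(-1.037484) = -0.776893

(-0.867, -0.777)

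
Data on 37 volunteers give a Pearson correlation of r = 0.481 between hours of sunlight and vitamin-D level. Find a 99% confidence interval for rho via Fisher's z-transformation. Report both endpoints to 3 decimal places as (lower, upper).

(0.082, 0.747)

Fisher z: z_r = atanh(r) = ½·ln((1+0.481)/(1−0.481)) = 0.524284
SE(z) = 1/√(n−3) = 1/√34 = 0.171499
99% ⇒ z* = 2.576; margin = 2.576·0.171499 = 0.441781
CI on z-scale: (0.082503, 0.966065)
Back-transform: tanh(0.082503) = 0.082316, tanh(0.966065) = 0.746970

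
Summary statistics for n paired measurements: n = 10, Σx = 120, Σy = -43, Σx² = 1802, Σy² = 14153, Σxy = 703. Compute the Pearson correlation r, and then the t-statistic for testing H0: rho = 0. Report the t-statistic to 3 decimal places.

1.825

Numerator: nΣxy − (Σx)(Σy) = 10·703 − (120)(-43) = 12190
Denominator: √[(nΣx²−(Σx)²)(nΣy²−(Σy)²)]
  nΣx²−(Σx)² = 10·1802 − 14400 = 3620;  nΣy²−(Σy)² = 10·14153 − 1849 = 139681
  √(3620·139681) = √505645220 = 22486.5564
r = 12190 / 22486.5564 = 0.5421
t = r·√(n−2)/√(1−r²) = 0.5421·√8 / √(1−0.293872) = 1.533290 / 0.840314 = 1.825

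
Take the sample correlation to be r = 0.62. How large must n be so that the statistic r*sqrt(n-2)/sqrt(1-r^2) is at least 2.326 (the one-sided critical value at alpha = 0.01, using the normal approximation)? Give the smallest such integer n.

11

r√(n−2)/√(1−r²) ≥ 2.326  ⇔  n−2 ≥ (2.326)²·(1−r²)/r²
(1−r²)/r² = (1−0.3844)/0.3844 = 1.6015
n ≥ 2 + 5.410276·1.6015 = 2 + 8.6646 = 10.6646
⌈10.6646⌉ = 11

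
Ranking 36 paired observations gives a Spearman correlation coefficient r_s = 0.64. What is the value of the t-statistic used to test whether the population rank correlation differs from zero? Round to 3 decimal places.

1 − r_s² = 1 − 0.4096 = 0.5904;  √(1−r_s²) = 0.768375
√(n−2) = √34 = 5.830952
t = r_s·√(n−2)/√(1−r_s²) = 0.64 · 5.830952 / 0.768375 = 4.857

4.857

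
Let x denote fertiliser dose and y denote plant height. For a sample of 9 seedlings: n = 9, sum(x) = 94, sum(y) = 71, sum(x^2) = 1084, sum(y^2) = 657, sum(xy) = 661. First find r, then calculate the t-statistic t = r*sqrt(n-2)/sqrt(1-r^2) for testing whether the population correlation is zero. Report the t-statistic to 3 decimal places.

-3.647

S_xy = nΣxy − ΣxΣy = 9·661 − 94·71 = 5949 − 6674 = -725
S_xx = nΣx² − (Σx)² = 9·1084 − 94² = 9756 − 8836 = 920
S_yy = nΣy² − (Σy)² = 9·657 − 71² = 5913 − 5041 = 872
r = S_xy / √(S_xx·S_yy) = -725 / √(920·872) = -725 / √802240 = -725 / 895.6785 = -0.8094
t = r·√(n−2)/√(1−r²) = -0.8094·√7 / √(1−0.655128) = -2.141471 / 0.587258 = -3.647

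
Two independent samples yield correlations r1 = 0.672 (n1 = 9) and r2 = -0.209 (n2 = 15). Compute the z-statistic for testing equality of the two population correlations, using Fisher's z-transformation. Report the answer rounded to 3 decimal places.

2.053

Fisher z-transforms: z1 = atanh(0.672) = 0.814381, z2 = atanh(-0.209) = -0.212125; difference d = 1.026506
Var(d) = 1/6 + 1/12 = 0.1666667 + 0.0833333 = 0.2500000
z = d/√Var(d) = 1.026506 / √0.2500000 = 1.026506 / 0.500000 = 2.053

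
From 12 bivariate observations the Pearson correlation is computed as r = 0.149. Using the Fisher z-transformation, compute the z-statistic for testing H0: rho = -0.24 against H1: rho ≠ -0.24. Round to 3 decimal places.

Fisher z: atanh(0.149) = 0.150118, atanh(-0.24) = -0.244774
z = (z_r − z_0)·√(n−3) = (0.150118 − (-0.244774))·√9 = 0.394892 · 3.000000 = 1.185

1.185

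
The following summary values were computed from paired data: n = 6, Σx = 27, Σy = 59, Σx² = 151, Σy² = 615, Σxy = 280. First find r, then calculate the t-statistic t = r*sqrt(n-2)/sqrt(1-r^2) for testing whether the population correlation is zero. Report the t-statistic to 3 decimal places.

S_xy = nΣxy − ΣxΣy = 6·280 − 27·59 = 1680 − 1593 = 87
S_xx = nΣx² − (Σx)² = 6·151 − 27² = 906 − 729 = 177
S_yy = nΣy² − (Σy)² = 6·615 − 59² = 3690 − 3481 = 209
r = S_xy / √(S_xx·S_yy) = 87 / √(177·209) = 87 / √36993 = 87 / 192.3356 = 0.4523
t = r·√(n−2)/√(1−r²) = 0.4523·√4 / √(1−0.204575) = 0.904600 / 0.891866 = 1.014

1.014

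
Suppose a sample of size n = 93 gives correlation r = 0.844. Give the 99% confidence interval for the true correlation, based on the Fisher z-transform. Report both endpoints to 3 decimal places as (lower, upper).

(0.746, 0.906)

z_r = atanh(0.844) = 1.234918;  SE = 1/√(n−3) = 1/√90 = 0.105409
z-limits: 1.234918 ± 2.576·0.105409 = 1.234918 ± 0.271534 = [0.963384, 1.506452]
ρ-limits: (tanh 0.963384, tanh 1.506452) = (0.746, 0.906)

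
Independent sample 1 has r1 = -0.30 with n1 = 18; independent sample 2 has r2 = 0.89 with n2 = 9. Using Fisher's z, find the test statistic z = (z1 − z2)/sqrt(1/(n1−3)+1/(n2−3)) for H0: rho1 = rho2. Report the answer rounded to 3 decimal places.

z1 = atanh(-0.30) = -0.309520,  z2 = atanh(0.89) = 1.421926
SE = √(1/(n1−3) + 1/(n2−3)) = √(1/15 + 1/6) = √(0.0666667 + 0.1666667) = √0.2333334 = 0.483046
z = (z1 − z2)/SE = (-0.309520 − 1.421926) / 0.483046 = -1.731446 / 0.483046 = -3.584

-3.584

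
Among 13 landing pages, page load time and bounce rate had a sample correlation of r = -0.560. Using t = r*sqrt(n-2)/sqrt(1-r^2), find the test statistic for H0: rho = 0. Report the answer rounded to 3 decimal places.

1 − r² = 1 − 0.313600 = 0.686400;  √(1−r²) = 0.828493
√(n−2) = √11 = 3.316625
t = r·√(n−2)/√(1−r²) = -0.560 · 3.316625 / 0.828493 = -2.242

-2.242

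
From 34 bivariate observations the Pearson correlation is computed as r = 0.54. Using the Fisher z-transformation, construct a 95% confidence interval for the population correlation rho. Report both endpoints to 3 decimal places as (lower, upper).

(0.247, 0.743)

Fisher z: z_r = atanh(r) = ½·ln((1+0.54)/(1−0.54)) = 0.604156
SE(z) = 1/√(n−3) = 1/√31 = 0.179605
95% ⇒ z* = 1.960; margin = 1.960·0.179605 = 0.352026
CI on z-scale: (0.252130, 0.956182)
Back-transform: tanh(0.252130) = 0.246920, tanh(0.956182) = 0.742569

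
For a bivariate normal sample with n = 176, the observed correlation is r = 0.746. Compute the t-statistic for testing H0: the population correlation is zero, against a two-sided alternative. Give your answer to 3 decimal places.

14.777

t = r·√(n−2) / √(1−r²) with r = 0.746, n = 176
  = 0.746·√174 / √(1 − 0.556516)
  = 0.746·13.190906 / 0.665946
  = 9.840416 / 0.665946 = 14.777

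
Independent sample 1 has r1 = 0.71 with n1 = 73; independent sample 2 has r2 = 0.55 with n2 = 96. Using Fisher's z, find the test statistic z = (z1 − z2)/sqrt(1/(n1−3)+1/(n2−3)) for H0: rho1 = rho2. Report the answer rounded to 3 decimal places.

Fisher z-transforms: z1 = atanh(0.71) = 0.887184, z2 = atanh(0.55) = 0.618381; difference d = 0.268803
Var(d) = 1/70 + 1/93 = 0.0142857 + 0.0107527 = 0.0250384
z = d/√Var(d) = 0.268803 / √0.0250384 = 0.268803 / 0.158235 = 1.699

1.699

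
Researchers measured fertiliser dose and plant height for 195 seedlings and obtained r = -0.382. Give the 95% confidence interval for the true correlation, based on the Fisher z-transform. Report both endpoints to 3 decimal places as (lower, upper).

Fisher z: z_r = atanh(r) = ½·ln((1+(-0.382))/(1−(-0.382))) = -0.402399
SE(z) = 1/√(n−3) = 1/√192 = 0.072169
95% ⇒ z* = 1.960; margin = 1.960·0.072169 = 0.141451
CI on z-scale: (-0.543850, -0.260948)
Back-transform: tanh(-0.543850) = -0.495897, tanh(-0.260948) = -0.255182

(-0.496, -0.255)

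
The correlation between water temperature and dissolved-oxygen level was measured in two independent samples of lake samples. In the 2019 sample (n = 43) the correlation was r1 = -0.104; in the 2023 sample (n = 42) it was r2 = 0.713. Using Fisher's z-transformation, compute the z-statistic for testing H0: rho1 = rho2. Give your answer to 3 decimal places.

Fisher z-transforms: z1 = atanh(-0.104) = -0.104377, z2 = atanh(0.713) = 0.893260; difference d = -0.997637
Var(d) = 1/40 + 1/39 = 0.0250000 + 0.0256410 = 0.0506410
z = d/√Var(d) = -0.997637 / √0.0506410 = -0.997637 / 0.225036 = -4.433

-4.433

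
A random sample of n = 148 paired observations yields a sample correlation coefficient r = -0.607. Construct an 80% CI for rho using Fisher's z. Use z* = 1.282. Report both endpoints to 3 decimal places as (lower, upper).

(-0.670, -0.535)

z_r = atanh(-0.607) = -0.704157;  SE = 1/√(n−3) = 1/√145 = 0.083045
z-limits: -0.704157 ± 1.282·0.083045 = -0.704157 ± 0.106464 = [-0.810621, -0.597693]
ρ-limits: (tanh -0.810621, tanh -0.597693) = (-0.670, -0.535)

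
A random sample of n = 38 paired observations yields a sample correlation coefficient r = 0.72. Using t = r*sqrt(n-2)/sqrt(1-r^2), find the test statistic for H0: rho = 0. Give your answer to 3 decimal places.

1 − r² = 1 − 0.5184 = 0.4816;  √(1−r²) = 0.693974
√(n−2) = √36 = 6.000000
t = r·√(n−2)/√(1−r²) = 0.72 · 6.000000 / 0.693974 = 6.225

6.225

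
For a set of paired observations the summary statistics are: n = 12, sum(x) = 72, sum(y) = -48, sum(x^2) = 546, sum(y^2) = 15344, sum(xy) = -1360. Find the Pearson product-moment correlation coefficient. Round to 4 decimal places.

-0.8157

S_xy = nΣxy − ΣxΣy = 12·(-1360) − 72·(-48) = -16320 − (-3456) = -12864
S_xx = nΣx² − (Σx)² = 12·546 − 72² = 6552 − 5184 = 1368
S_yy = nΣy² − (Σy)² = 12·15344 − (-48)² = 184128 − 2304 = 181824
r = S_xy / √(S_xx·S_yy) = -12864 / √(1368·181824) = -12864 / √248735232 = -12864 / 15771.3421 = -0.8157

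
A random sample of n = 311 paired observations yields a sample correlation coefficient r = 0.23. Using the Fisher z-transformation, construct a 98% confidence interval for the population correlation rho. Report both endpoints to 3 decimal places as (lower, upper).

Fisher z: z_r = atanh(r) = ½·ln((1+0.23)/(1−0.23)) = 0.234189
SE(z) = 1/√(n−3) = 1/√308 = 0.056980
98% ⇒ z* = 2.326; margin = 2.326·0.056980 = 0.132535
CI on z-scale: (0.101654, 0.366724)
Back-transform: tanh(0.101654) = 0.101305, tanh(0.366724) = 0.351123

(0.101, 0.351)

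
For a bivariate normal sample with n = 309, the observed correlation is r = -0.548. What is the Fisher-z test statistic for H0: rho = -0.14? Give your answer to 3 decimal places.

-8.302

Fisher z: atanh(-0.548) = -0.615518, atanh(-0.14) = -0.140926
z = (z_r − z_0)·√(n−3) = (-0.615518 − (-0.140926))·√306 = -0.474592 · 17.492856 = -8.302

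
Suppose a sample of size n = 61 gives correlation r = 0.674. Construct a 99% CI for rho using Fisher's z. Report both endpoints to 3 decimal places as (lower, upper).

z_r = atanh(0.674) = 0.818037;  SE = 1/√(n−3) = 1/√58 = 0.131306
z-limits: 0.818037 ± 2.576·0.131306 = 0.818037 ± 0.338244 = [0.479793, 1.156281]
ρ-limits: (tanh 0.479793, tanh 1.156281) = (0.446, 0.820)

(0.446, 0.820)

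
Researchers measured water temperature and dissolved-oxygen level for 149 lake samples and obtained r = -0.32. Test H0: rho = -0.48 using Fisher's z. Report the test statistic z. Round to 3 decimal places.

Fisher z: atanh(-0.32) = -0.331647, atanh(-0.48) = -0.522984
z = (z_r − z_0)·√(n−3) = (-0.331647 − (-0.522984))·√146 = 0.191337 · 12.083046 = 2.312

2.312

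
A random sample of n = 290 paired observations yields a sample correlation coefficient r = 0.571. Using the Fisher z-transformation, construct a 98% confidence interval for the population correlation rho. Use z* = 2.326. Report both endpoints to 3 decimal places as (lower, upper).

z_r = atanh(0.571) = 0.649005;  SE = 1/√(n−3) = 1/√287 = 0.059028
z-limits: 0.649005 ± 2.326·0.059028 = 0.649005 ± 0.137299 = [0.511706, 0.786304]
ρ-limits: (tanh 0.511706, tanh 0.786304) = (0.471, 0.656)

(0.471, 0.656)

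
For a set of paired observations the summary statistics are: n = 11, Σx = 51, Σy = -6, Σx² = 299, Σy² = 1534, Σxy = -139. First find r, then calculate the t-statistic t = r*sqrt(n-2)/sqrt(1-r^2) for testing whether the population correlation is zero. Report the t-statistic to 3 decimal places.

S_xy = nΣxy − ΣxΣy = 11·(-139) − 51·(-6) = -1529 − (-306) = -1223
S_xx = nΣx² − (Σx)² = 11·299 − 51² = 3289 − 2601 = 688
S_yy = nΣy² − (Σy)² = 11·1534 − (-6)² = 16874 − 36 = 16838
r = S_xy / √(S_xx·S_yy) = -1223 / √(688·16838) = -1223 / √11584544 = -1223 / 3403.6075 = -0.3593
t = r·√(n−2)/√(1−r²) = -0.3593·√9 / √(1−0.129096) = -1.077900 / 0.933222 = -1.155

-1.155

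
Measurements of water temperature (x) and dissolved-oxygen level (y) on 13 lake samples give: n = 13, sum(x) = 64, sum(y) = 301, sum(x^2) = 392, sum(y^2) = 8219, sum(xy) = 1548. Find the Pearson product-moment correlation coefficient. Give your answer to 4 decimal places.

0.2134

S_xy = nΣxy − ΣxΣy = 13·1548 − 64·301 = 20124 − 19264 = 860
S_xx = nΣx² − (Σx)² = 13·392 − 64² = 5096 − 4096 = 1000
S_yy = nΣy² − (Σy)² = 13·8219 − 301² = 106847 − 90601 = 16246
r = S_xy / √(S_xx·S_yy) = 860 / √(1000·16246) = 860 / √16246000 = 860 / 4030.6327 = 0.2134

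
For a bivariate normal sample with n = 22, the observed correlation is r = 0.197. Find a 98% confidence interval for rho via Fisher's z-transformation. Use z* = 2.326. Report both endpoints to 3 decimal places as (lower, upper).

(-0.322, 0.625)

Fisher z: z_r = atanh(r) = ½·ln((1+0.197)/(1−0.197)) = 0.199609
SE(z) = 1/√(n−3) = 1/√19 = 0.229416
98% ⇒ z* = 2.326; margin = 2.326·0.229416 = 0.533622
CI on z-scale: (-0.334013, 0.733231)
Back-transform: tanh(-0.334013) = -0.322122, tanh(0.733231) = 0.625038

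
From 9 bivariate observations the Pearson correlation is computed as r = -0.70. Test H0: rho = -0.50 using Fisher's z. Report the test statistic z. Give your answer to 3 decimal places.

z_r = atanh(-0.70) = -0.867301,  z_0 = atanh(-0.50) = -0.549306
SE = 1/√(n−3) = 1/√6 = 0.408248
z = (z_r − z_0)/SE = (-0.867301 − (-0.549306)) / 0.408248 = -0.317995 / 0.408248 = -0.779

-0.779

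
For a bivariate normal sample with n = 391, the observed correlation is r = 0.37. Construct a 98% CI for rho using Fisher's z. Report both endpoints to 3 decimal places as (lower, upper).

(0.264, 0.467)

Fisher z: z_r = atanh(r) = ½·ln((1+0.37)/(1−0.37)) = 0.388423
SE(z) = 1/√(n−3) = 1/√388 = 0.050767
98% ⇒ z* = 2.326; margin = 2.326·0.050767 = 0.118084
CI on z-scale: (0.270339, 0.506507)
Back-transform: tanh(0.270339) = 0.263940, tanh(0.506507) = 0.467219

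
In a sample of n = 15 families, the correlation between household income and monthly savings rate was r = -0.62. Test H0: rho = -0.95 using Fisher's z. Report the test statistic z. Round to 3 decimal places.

Fisher z: atanh(-0.62) = -0.725005, atanh(-0.95) = -1.831781
z = (z_r − z_0)·√(n−3) = (-0.725005 − (-1.831781))·√12 = 1.106776 · 3.464102 = 3.834

3.834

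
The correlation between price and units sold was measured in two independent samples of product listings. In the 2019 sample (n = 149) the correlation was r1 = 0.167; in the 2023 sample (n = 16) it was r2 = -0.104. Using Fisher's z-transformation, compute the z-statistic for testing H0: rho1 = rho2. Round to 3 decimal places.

Fisher z-transforms: z1 = atanh(0.167) = 0.168579, z2 = atanh(-0.104) = -0.104377; difference d = 0.272956
Var(d) = 1/146 + 1/13 = 0.0068493 + 0.0769231 = 0.0837724
z = d/√Var(d) = 0.272956 / √0.0837724 = 0.272956 / 0.289435 = 0.943

0.943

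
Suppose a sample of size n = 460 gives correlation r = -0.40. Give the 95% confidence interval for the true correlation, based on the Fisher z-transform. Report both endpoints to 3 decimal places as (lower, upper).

(-0.474, -0.320)

Fisher z: z_r = atanh(r) = ½·ln((1+(-0.40))/(1−(-0.40))) = -0.423649
SE(z) = 1/√(n−3) = 1/√457 = 0.046778
95% ⇒ z* = 1.960; margin = 1.960·0.046778 = 0.091685
CI on z-scale: (-0.515334, -0.331964)
Back-transform: tanh(-0.515334) = -0.474091, tanh(-0.331964) = -0.320284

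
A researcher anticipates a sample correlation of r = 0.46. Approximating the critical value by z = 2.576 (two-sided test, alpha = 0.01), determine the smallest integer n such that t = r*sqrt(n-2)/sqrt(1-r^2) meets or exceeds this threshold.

27

r√(n−2)/√(1−r²) ≥ 2.576  ⇔  n−2 ≥ (2.576)²·(1−r²)/r²
(1−r²)/r² = (1−0.2116)/0.2116 = 3.7259
n ≥ 2 + 6.635776·3.7259 = 2 + 24.7242 = 26.7242
⌈26.7242⌉ = 27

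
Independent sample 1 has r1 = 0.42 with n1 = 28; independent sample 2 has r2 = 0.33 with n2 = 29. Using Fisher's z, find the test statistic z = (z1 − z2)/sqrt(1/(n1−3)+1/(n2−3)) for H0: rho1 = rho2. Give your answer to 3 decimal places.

0.374

Fisher z-transforms: z1 = atanh(0.42) = 0.447692, z2 = atanh(0.33) = 0.342828; difference d = 0.104864
Var(d) = 1/25 + 1/26 = 0.0400000 + 0.0384615 = 0.0784615
z = d/√Var(d) = 0.104864 / √0.0784615 = 0.104864 / 0.280110 = 0.374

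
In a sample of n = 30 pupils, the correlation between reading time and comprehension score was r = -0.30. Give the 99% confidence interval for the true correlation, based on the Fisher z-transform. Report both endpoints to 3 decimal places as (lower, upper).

(-0.667, 0.184)

z_r = atanh(-0.30) = -0.309520;  SE = 1/√(n−3) = 1/√27 = 0.192450
z-limits: -0.309520 ± 2.576·0.192450 = -0.309520 ± 0.495751 = [-0.805271, 0.186231]
ρ-limits: (tanh -0.805271, tanh 0.186231) = (-0.667, 0.184)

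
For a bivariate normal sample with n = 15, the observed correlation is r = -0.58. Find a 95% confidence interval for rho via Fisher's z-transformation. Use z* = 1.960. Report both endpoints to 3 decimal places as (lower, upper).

Fisher z: z_r = atanh(r) = ½·ln((1+(-0.58))/(1−(-0.58))) = -0.662463
SE(z) = 1/√(n−3) = 1/√12 = 0.288675
95% ⇒ z* = 1.960; margin = 1.960·0.288675 = 0.565803
CI on z-scale: (-1.228266, -0.096660)
Back-transform: tanh(-1.228266) = -0.842076, tanh(-0.096660) = -0.096360

(-0.842, -0.096)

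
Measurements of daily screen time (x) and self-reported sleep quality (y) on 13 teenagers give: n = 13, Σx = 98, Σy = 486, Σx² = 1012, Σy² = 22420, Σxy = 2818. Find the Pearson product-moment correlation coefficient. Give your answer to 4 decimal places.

Numerator: nΣxy − (Σx)(Σy) = 13·2818 − (98)(486) = -10994
Denominator: √[(nΣx²−(Σx)²)(nΣy²−(Σy)²)]
  nΣx²−(Σx)² = 13·1012 − 9604 = 3552;  nΣy²−(Σy)² = 13·22420 − 236196 = 55264
  √(3552·55264) = √196297728 = 14010.6291
r = -10994 / 14010.6291 = -0.7847

-0.7847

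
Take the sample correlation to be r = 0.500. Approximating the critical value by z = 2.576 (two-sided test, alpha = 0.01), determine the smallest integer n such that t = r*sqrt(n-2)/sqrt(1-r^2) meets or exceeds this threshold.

22

r√(n−2)/√(1−r²) ≥ 2.576  ⇔  n−2 ≥ (2.576)²·(1−r²)/r²
(1−r²)/r² = (1−0.250000)/0.250000 = 3.0000
n ≥ 2 + 6.635776·3.0000 = 2 + 19.9073 = 21.9073
⌈21.9073⌉ = 22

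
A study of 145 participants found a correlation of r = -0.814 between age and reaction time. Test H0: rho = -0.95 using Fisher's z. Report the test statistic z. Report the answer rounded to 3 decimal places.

8.258

z_r = atanh(-0.814) = -1.138771,  z_0 = atanh(-0.95) = -1.831781
SE = 1/√(n−3) = 1/√142 = 0.083918
z = (z_r − z_0)/SE = (-1.138771 − (-1.831781)) / 0.083918 = 0.693010 / 0.083918 = 8.258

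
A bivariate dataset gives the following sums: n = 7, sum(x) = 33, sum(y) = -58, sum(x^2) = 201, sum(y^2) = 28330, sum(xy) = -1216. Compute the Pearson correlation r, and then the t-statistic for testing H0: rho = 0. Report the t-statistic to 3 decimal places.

-3.434

S_xy = nΣxy − ΣxΣy = 7·(-1216) − 33·(-58) = -8512 − (-1914) = -6598
S_xx = nΣx² − (Σx)² = 7·201 − 33² = 1407 − 1089 = 318
S_yy = nΣy² − (Σy)² = 7·28330 − (-58)² = 198310 − 3364 = 194946
r = S_xy / √(S_xx·S_yy) = -6598 / √(318·194946) = -6598 / √61992828 = -6598 / 7873.5524 = -0.8380
t = r·√(n−2)/√(1−r²) = -0.8380·√5 / √(1−0.702244) = -1.873825 / 0.545670 = -3.434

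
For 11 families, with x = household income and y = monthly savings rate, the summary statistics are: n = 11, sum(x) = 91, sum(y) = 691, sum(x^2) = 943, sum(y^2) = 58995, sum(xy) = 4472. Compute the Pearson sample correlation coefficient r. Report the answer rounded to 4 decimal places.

-0.7228

Numerator: nΣxy − (Σx)(Σy) = 11·4472 − (91)(691) = -13689
Denominator: √[(nΣx²−(Σx)²)(nΣy²−(Σy)²)]
  nΣx²−(Σx)² = 11·943 − 8281 = 2092;  nΣy²−(Σy)² = 11·58995 − 477481 = 171464
  √(2092·171464) = √358702688 = 18939.4479
r = -13689 / 18939.4479 = -0.7228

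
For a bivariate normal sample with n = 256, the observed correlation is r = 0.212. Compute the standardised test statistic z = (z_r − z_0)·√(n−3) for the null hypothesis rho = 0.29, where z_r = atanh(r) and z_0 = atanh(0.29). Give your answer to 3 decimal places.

Fisher z: atanh(0.212) = 0.215265, atanh(0.29) = 0.298566
z = (z_r − z_0)·√(n−3) = (0.215265 − 0.298566)·√253 = -0.083301 · 15.905974 = -1.325

-1.325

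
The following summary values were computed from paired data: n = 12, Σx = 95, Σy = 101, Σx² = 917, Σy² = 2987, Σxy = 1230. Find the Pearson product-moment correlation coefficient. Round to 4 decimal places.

S_xy = nΣxy − ΣxΣy = 12·1230 − 95·101 = 14760 − 9595 = 5165
S_xx = nΣx² − (Σx)² = 12·917 − 95² = 11004 − 9025 = 1979
S_yy = nΣy² − (Σy)² = 12·2987 − 101² = 35844 − 10201 = 25643
r = S_xy / √(S_xx·S_yy) = 5165 / √(1979·25643) = 5165 / √50747497 = 5165 / 7123.7277 = 0.7250

0.7250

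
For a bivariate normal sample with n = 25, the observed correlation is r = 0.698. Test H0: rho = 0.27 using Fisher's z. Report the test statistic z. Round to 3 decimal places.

2.751

z_r = atanh(0.698) = 0.863390,  z_0 = atanh(0.27) = 0.276864
SE = 1/√(n−3) = 1/√22 = 0.213201
z = (z_r − z_0)/SE = (0.863390 − 0.276864) / 0.213201 = 0.586526 / 0.213201 = 2.751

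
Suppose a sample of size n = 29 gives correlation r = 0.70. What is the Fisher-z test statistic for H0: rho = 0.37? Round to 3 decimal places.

z_r = atanh(0.70) = 0.867301,  z_0 = atanh(0.37) = 0.388423
SE = 1/√(n−3) = 1/√26 = 0.196116
z = (z_r − z_0)/SE = (0.867301 − 0.388423) / 0.196116 = 0.478878 / 0.196116 = 2.442

2.442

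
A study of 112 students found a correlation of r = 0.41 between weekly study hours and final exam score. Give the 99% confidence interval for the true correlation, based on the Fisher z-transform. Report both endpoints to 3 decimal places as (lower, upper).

(0.187, 0.593)

z_r = atanh(0.41) = 0.435611;  SE = 1/√(n−3) = 1/√109 = 0.095783
z-limits: 0.435611 ± 2.576·0.095783 = 0.435611 ± 0.246737 = [0.188874, 0.682348]
ρ-limits: (tanh 0.188874, tanh 0.682348) = (0.187, 0.593)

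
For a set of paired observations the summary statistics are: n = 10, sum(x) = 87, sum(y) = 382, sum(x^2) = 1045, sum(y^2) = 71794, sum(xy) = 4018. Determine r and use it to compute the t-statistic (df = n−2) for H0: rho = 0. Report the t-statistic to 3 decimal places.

0.491

Numerator: nΣxy − (Σx)(Σy) = 10·4018 − (87)(382) = 6946
Denominator: √[(nΣx²−(Σx)²)(nΣy²−(Σy)²)]
  nΣx²−(Σx)² = 10·1045 − 7569 = 2881;  nΣy²−(Σy)² = 10·71794 − 145924 = 572016
  √(2881·572016) = √1647978096 = 40595.2965
r = 6946 / 40595.2965 = 0.1711
t = r·√(n−2)/√(1−r²) = 0.1711·√8 / √(1−0.029275) = 0.483944 / 0.985254 = 0.491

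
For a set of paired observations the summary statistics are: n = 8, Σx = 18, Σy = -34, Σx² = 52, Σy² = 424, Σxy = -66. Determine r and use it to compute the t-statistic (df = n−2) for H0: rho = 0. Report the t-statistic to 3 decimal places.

0.462

Numerator: nΣxy − (Σx)(Σy) = 8·(-66) − (18)(-34) = 84
Denominator: √[(nΣx²−(Σx)²)(nΣy²−(Σy)²)]
  nΣx²−(Σx)² = 8·52 − 324 = 92;  nΣy²−(Σy)² = 8·424 − 1156 = 2236
  √(92·2236) = √205712 = 453.5548
r = 84 / 453.5548 = 0.1852
t = r·√(n−2)/√(1−r²) = 0.1852·√6 / √(1−0.034299) = 0.453646 / 0.982701 = 0.462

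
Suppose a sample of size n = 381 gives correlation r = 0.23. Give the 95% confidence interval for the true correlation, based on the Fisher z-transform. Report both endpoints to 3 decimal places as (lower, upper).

(0.133, 0.323)

Fisher z: z_r = atanh(r) = ½·ln((1+0.23)/(1−0.23)) = 0.234189
SE(z) = 1/√(n−3) = 1/√378 = 0.051434
95% ⇒ z* = 1.960; margin = 1.960·0.051434 = 0.100811
CI on z-scale: (0.133378, 0.335000)
Back-transform: tanh(0.133378) = 0.132593, tanh(0.335000) = 0.323006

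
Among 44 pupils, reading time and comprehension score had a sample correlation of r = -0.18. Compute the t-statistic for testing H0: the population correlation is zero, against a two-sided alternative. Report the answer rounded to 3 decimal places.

t = r·√(n−2) / √(1−r²) with r = -0.18, n = 44
  = -0.18·√42 / √(1 − 0.0324)
  = -0.18·6.480741 / 0.983667
  = -1.166533 / 0.983667 = -1.186

-1.186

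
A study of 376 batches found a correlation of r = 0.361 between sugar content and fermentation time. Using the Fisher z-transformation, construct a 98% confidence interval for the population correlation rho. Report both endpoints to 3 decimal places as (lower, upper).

(0.252, 0.461)

Fisher z: z_r = atanh(r) = ½·ln((1+0.361)/(1−0.361)) = 0.378035
SE(z) = 1/√(n−3) = 1/√373 = 0.051778
98% ⇒ z* = 2.326; margin = 2.326·0.051778 = 0.120436
CI on z-scale: (0.257599, 0.498471)
Back-transform: tanh(0.257599) = 0.252048, tanh(0.498471) = 0.460914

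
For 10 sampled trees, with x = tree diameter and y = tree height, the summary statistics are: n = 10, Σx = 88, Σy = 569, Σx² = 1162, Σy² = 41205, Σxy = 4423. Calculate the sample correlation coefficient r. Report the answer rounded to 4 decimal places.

S_xy = nΣxy − ΣxΣy = 10·4423 − 88·569 = 44230 − 50072 = -5842
S_xx = nΣx² − (Σx)² = 10·1162 − 88² = 11620 − 7744 = 3876
S_yy = nΣy² − (Σy)² = 10·41205 − 569² = 412050 − 323761 = 88289
r = S_xy / √(S_xx·S_yy) = -5842 / √(3876·88289) = -5842 / √342208164 = -5842 / 18498.8693 = -0.3158

-0.3158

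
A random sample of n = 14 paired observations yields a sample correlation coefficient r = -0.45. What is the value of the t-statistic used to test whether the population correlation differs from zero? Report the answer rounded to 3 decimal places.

1 − r² = 1 − 0.2025 = 0.7975;  √(1−r²) = 0.893029
√(n−2) = √12 = 3.464102
t = r·√(n−2)/√(1−r²) = -0.45 · 3.464102 / 0.893029 = -1.746

-1.746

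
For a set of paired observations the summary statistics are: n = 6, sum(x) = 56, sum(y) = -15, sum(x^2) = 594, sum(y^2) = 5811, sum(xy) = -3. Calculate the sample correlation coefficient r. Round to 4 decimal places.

S_xy = nΣxy − ΣxΣy = 6·(-3) − 56·(-15) = -18 − (-840) = 822
S_xx = nΣx² − (Σx)² = 6·594 − 56² = 3564 − 3136 = 428
S_yy = nΣy² − (Σy)² = 6·5811 − (-15)² = 34866 − 225 = 34641
r = S_xy / √(S_xx·S_yy) = 822 / √(428·34641) = 822 / √14826348 = 822 / 3850.4997 = 0.2135

0.2135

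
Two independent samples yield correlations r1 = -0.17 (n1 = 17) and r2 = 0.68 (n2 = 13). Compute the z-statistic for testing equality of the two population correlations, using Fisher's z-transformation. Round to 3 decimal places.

z1 = atanh(-0.17) = -0.171667,  z2 = atanh(0.68) = 0.829114
SE = √(1/(n1−3) + 1/(n2−3)) = √(1/14 + 1/10) = √(0.0714286 + 0.1000000) = √0.1714286 = 0.414039
z = (z1 − z2)/SE = (-0.171667 − 0.829114) / 0.414039 = -1.000781 / 0.414039 = -2.417

-2.417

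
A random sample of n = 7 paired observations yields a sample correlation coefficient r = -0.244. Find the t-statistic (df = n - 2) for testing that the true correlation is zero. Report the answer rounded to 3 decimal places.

1 − r² = 1 − 0.059536 = 0.940464;  √(1−r²) = 0.969775
√(n−2) = √5 = 2.236068
t = r·√(n−2)/√(1−r²) = -0.244 · 2.236068 / 0.969775 = -0.563

-0.563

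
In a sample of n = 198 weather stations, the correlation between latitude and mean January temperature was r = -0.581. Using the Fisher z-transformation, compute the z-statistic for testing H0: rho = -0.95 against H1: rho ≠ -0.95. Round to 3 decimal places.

16.308

z_r = atanh(-0.581) = -0.663971,  z_0 = atanh(-0.95) = -1.831781
SE = 1/√(n−3) = 1/√195 = 0.071611
z = (z_r − z_0)/SE = (-0.663971 − (-1.831781)) / 0.071611 = 1.167810 / 0.071611 = 16.308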